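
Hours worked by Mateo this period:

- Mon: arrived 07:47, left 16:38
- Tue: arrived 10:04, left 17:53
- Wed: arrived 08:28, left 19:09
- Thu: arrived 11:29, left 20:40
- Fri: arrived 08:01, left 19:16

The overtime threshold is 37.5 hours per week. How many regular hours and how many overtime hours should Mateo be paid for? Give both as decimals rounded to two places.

Mon: 07:47–16:38 = 8 h 51 min
Tue: 10:04–17:53 = 7 h 49 min
Wed: 08:28–19:09 = 10 h 41 min
Thu: 11:29–20:40 = 9 h 11 min
Fri: 08:01–19:16 = 11 h 15 min
Total worked: 47 h 47 min = 47.78 h.
Threshold 37.5 h → overtime 10 h 17 min, regular 37 h 30 min.

Regular 37.50 hours, overtime 10.28 hours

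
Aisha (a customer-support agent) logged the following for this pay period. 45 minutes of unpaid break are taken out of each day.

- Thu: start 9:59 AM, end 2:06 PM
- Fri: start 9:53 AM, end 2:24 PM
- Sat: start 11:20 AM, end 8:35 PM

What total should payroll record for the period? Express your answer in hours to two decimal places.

Thu: 9:59 AM–2:06 PM = 4 h 7 min; less 45 min break → 3 h 22 min
Fri: 9:53 AM–2:24 PM = 4 h 31 min; less 45 min break → 3 h 46 min
Sat: 11:20 AM–8:35 PM = 9 h 15 min; less 45 min break → 8 h 30 min
Total: 3 h 22 min + 3 h 46 min + 8 h 30 min = 15 h 38 min.

15.63 hours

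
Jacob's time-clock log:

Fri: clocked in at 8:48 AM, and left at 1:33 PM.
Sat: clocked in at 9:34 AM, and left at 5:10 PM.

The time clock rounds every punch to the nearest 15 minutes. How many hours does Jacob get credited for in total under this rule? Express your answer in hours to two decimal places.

Fri: in 8:48 AM→8:45 AM, out 1:33 PM→1:30 PM; 4 h 45 min
Sat: in 9:34 AM→9:30 AM, out 5:10 PM→5:15 PM; 7 h 45 min
Total credited: 12 h 30 min.

12.50 hours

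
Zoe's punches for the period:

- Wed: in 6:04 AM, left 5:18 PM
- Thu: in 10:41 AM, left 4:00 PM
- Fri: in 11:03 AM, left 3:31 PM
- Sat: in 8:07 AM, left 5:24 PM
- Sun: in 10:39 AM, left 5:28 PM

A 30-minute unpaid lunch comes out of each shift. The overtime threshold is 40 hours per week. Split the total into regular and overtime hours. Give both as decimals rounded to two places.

Regular 34.62 hours, overtime 0.00 hours

Wed: 6:04 AM–5:18 PM = 11 h 14 min; less 30 min break → 10 h 44 min
Thu: 10:41 AM–4:00 PM = 5 h 19 min; less 30 min break → 4 h 49 min
Fri: 11:03 AM–3:31 PM = 4 h 28 min; less 30 min break → 3 h 58 min
Sat: 8:07 AM–5:24 PM = 9 h 17 min; less 30 min break → 8 h 47 min
Sun: 10:39 AM–5:28 PM = 6 h 49 min; less 30 min break → 6 h 19 min
Total worked: 34 h 37 min = 34.62 h.
Threshold 40 h → overtime 0 h 0 min, regular 34 h 37 min.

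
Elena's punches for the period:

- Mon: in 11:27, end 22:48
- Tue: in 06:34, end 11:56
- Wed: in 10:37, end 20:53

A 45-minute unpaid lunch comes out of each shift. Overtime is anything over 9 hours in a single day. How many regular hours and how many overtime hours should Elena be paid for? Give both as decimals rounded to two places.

Mon: 11:27–22:48 = 11 h 21 min; less 45 min break → 10 h 36 min
Tue: 06:34–11:56 = 5 h 22 min; less 45 min break → 4 h 37 min
Wed: 10:37–20:53 = 10 h 16 min; less 45 min break → 9 h 31 min
Mon reg 9 h 0 min / OT 1 h 36 min; Tue reg 4 h 37 min / OT 0 h 0 min; Wed reg 9 h 0 min / OT 0 h 31 min.
Totals: regular 22 h 37 min, overtime 2 h 7 min.

Regular 22.62 hours, overtime 2.12 hours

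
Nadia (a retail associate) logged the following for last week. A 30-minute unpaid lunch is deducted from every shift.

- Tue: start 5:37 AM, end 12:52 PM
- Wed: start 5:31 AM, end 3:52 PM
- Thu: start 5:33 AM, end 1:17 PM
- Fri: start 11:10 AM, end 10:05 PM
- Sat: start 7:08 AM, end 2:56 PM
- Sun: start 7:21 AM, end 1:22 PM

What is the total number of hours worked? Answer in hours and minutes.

47 h 4 min

Tue: 5:37 AM–12:52 PM = 7 h 15 min; less 30 min break → 6 h 45 min
Wed: 5:31 AM–3:52 PM = 10 h 21 min; less 30 min break → 9 h 51 min
Thu: 5:33 AM–1:17 PM = 7 h 44 min; less 30 min break → 7 h 14 min
Fri: 11:10 AM–10:05 PM = 10 h 55 min; less 30 min break → 10 h 25 min
Sat: 7:08 AM–2:56 PM = 7 h 48 min; less 30 min break → 7 h 18 min
Sun: 7:21 AM–1:22 PM = 6 h 1 min; less 30 min break → 5 h 31 min
Total: 6 h 45 min + 9 h 51 min + 7 h 14 min + 10 h 25 min + 7 h 18 min + 5 h 31 min = 47 h 4 min.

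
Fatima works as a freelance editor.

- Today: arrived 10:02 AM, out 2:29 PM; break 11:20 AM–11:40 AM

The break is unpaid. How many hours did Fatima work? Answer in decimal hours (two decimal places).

Today: 10:02 AM–2:29 PM = 4 h 27 min; less 20 min break → 4 h 7 min

4.12 hours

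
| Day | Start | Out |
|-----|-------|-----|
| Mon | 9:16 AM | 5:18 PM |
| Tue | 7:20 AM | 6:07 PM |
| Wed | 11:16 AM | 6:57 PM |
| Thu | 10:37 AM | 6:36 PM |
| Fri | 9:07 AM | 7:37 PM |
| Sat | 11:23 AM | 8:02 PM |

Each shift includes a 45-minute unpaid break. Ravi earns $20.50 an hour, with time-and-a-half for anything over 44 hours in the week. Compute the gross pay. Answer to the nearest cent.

$1059.85

Mon: 9:16 AM–5:18 PM = 8 h 2 min; less 45 min break → 7 h 17 min
Tue: 7:20 AM–6:07 PM = 10 h 47 min; less 45 min break → 10 h 2 min
Wed: 11:16 AM–6:57 PM = 7 h 41 min; less 45 min break → 6 h 56 min
Thu: 10:37 AM–6:36 PM = 7 h 59 min; less 45 min break → 7 h 14 min
Fri: 9:07 AM–7:37 PM = 10 h 30 min; less 45 min break → 9 h 45 min
Sat: 11:23 AM–8:02 PM = 8 h 39 min; less 45 min break → 7 h 54 min
Total worked: 49 h 8 min = 2948 min.
Regular 44 h 0 min = 2640 min at $20.50/h; overtime 5 h 8 min = 308 min at $30.75/h.
Pay = (2640 × $20.50 + 308 × $30.75) ÷ 60 = $1059.85.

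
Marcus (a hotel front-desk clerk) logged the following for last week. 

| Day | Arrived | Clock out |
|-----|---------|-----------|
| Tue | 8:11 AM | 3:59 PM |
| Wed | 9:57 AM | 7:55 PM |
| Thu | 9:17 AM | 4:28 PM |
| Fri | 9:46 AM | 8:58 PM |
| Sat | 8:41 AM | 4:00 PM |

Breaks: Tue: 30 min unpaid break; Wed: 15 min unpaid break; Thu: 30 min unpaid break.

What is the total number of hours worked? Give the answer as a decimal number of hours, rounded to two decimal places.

42.22 hours

Tue: 8:11 AM–3:59 PM = 7 h 48 min; less 30 min break → 7 h 18 min
Wed: 9:57 AM–7:55 PM = 9 h 58 min; less 15 min break → 9 h 43 min
Thu: 9:17 AM–4:28 PM = 7 h 11 min; less 30 min break → 6 h 41 min
Fri: 9:46 AM–8:58 PM = 11 h 12 min
Sat: 8:41 AM–4:00 PM = 7 h 19 min
Total: 7 h 18 min + 9 h 43 min + 6 h 41 min + 11 h 12 min + 7 h 19 min = 42 h 13 min.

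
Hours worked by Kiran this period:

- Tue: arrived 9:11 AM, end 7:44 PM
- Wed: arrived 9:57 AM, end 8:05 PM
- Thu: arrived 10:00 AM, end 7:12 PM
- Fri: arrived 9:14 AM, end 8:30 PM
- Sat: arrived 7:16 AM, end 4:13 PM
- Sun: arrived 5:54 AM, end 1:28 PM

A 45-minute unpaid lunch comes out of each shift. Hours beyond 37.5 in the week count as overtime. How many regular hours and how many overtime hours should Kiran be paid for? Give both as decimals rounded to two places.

Tue: 9:11 AM–7:44 PM = 10 h 33 min; less 45 min break → 9 h 48 min
Wed: 9:57 AM–8:05 PM = 10 h 8 min; less 45 min break → 9 h 23 min
Thu: 10:00 AM–7:12 PM = 9 h 12 min; less 45 min break → 8 h 27 min
Fri: 9:14 AM–8:30 PM = 11 h 16 min; less 45 min break → 10 h 31 min
Sat: 7:16 AM–4:13 PM = 8 h 57 min; less 45 min break → 8 h 12 min
Sun: 5:54 AM–1:28 PM = 7 h 34 min; less 45 min break → 6 h 49 min
Total worked: 53 h 10 min = 53.17 h.
Threshold 37.5 h → overtime 15 h 40 min, regular 37 h 30 min.

Regular 37.50 hours, overtime 15.67 hours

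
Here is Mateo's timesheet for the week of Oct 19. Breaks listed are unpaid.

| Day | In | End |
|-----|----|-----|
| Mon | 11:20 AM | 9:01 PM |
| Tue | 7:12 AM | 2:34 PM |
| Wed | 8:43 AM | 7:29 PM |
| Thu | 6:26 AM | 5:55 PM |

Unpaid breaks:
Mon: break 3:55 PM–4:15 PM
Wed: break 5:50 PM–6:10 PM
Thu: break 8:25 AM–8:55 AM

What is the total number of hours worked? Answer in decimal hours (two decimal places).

38.13 hours

Mon: 11:20 AM–9:01 PM = 9 h 41 min; less 20 min break → 9 h 21 min
Tue: 7:12 AM–2:34 PM = 7 h 22 min
Wed: 8:43 AM–7:29 PM = 10 h 46 min; less 20 min break → 10 h 26 min
Thu: 6:26 AM–5:55 PM = 11 h 29 min; less 30 min break → 10 h 59 min
Total: 9 h 21 min + 7 h 22 min + 10 h 26 min + 10 h 59 min = 38 h 8 min.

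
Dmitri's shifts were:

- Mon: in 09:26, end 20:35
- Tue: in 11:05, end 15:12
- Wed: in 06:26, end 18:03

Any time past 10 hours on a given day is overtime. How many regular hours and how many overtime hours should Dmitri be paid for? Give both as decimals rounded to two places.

Regular 24.12 hours, overtime 2.77 hours

Mon: 09:26–20:35 = 11 h 9 min
Tue: 11:05–15:12 = 4 h 7 min
Wed: 06:26–18:03 = 11 h 37 min
Mon reg 10 h 0 min / OT 1 h 9 min; Tue reg 4 h 7 min / OT 0 h 0 min; Wed reg 10 h 0 min / OT 1 h 37 min.
Totals: regular 24 h 7 min, overtime 2 h 46 min.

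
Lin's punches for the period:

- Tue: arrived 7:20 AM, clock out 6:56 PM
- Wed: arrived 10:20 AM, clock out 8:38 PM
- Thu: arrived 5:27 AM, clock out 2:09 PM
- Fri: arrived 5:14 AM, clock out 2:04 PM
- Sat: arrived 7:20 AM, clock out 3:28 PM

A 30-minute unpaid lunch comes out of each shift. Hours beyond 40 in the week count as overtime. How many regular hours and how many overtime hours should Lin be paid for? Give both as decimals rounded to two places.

Regular 40.00 hours, overtime 5.07 hours

Tue: 7:20 AM–6:56 PM = 11 h 36 min; less 30 min break → 11 h 6 min
Wed: 10:20 AM–8:38 PM = 10 h 18 min; less 30 min break → 9 h 48 min
Thu: 5:27 AM–2:09 PM = 8 h 42 min; less 30 min break → 8 h 12 min
Fri: 5:14 AM–2:04 PM = 8 h 50 min; less 30 min break → 8 h 20 min
Sat: 7:20 AM–3:28 PM = 8 h 8 min; less 30 min break → 7 h 38 min
Total worked: 45 h 4 min = 45.07 h.
Threshold 40 h → overtime 5 h 4 min, regular 40 h 0 min.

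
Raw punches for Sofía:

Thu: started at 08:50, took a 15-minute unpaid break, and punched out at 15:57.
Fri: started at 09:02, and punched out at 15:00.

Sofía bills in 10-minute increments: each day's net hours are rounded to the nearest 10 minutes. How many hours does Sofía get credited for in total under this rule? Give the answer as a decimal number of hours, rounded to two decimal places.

12.83 hours

Thu: 08:50–15:57 = 7 h 7 min − 15 min = 6 h 52 min → rounds to 6 h 50 min
Fri: 09:02–15:00 = 5 h 58 min → rounds to 6 h 0 min
Total credited: 12 h 50 min.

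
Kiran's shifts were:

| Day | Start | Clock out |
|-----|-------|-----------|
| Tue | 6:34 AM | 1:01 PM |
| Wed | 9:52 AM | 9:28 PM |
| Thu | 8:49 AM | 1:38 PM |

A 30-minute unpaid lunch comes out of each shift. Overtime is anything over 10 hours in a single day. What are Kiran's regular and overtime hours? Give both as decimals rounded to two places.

Tue: 6:34 AM–1:01 PM = 6 h 27 min; less 30 min break → 5 h 57 min
Wed: 9:52 AM–9:28 PM = 11 h 36 min; less 30 min break → 11 h 6 min
Thu: 8:49 AM–1:38 PM = 4 h 49 min; less 30 min break → 4 h 19 min
Tue reg 5 h 57 min / OT 0 h 0 min; Wed reg 10 h 0 min / OT 1 h 6 min; Thu reg 4 h 19 min / OT 0 h 0 min.
Totals: regular 20 h 16 min, overtime 1 h 6 min.

Regular 20.27 hours, overtime 1.10 hours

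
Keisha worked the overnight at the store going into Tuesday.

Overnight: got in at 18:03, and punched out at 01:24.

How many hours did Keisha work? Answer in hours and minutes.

Overnight: 18:03 → midnight = 5 h 57 min; midnight → 01:24 = 1 h 24 min; span 7 h 21 min

7 h 21 min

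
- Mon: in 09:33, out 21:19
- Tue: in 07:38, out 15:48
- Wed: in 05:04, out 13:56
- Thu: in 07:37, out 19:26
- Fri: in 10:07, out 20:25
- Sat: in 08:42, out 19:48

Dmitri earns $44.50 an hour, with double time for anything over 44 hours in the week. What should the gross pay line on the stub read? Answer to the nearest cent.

$3561.48

Mon: 09:33–21:19 = 11 h 46 min
Tue: 07:38–15:48 = 8 h 10 min
Wed: 05:04–13:56 = 8 h 52 min
Thu: 07:37–19:26 = 11 h 49 min
Fri: 10:07–20:25 = 10 h 18 min
Sat: 08:42–19:48 = 11 h 6 min
Total worked: 62 h 1 min = 3721 min.
Regular 44 h 0 min = 2640 min at $44.50/h; overtime 18 h 1 min = 1081 min at $89.00/h.
Pay = (2640 × $44.50 + 1081 × $89.00) ÷ 60 = $3561.48.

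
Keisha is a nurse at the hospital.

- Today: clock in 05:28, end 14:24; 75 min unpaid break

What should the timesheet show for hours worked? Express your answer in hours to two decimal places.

Today: 05:28–14:24 = 8 h 56 min; less 75 min break → 7 h 41 min

7.68 hours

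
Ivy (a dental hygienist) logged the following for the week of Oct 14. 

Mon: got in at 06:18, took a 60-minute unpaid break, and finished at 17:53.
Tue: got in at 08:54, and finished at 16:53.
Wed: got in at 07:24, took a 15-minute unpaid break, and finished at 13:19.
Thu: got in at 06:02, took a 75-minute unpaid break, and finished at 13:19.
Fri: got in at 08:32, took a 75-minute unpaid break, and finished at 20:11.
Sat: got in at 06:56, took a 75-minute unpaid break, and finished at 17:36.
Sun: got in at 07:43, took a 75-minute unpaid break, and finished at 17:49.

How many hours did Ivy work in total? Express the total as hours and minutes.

Mon: 06:18–17:53 = 11 h 35 min; less 60 min break → 10 h 35 min
Tue: 08:54–16:53 = 7 h 59 min
Wed: 07:24–13:19 = 5 h 55 min; less 15 min break → 5 h 40 min
Thu: 06:02–13:19 = 7 h 17 min; less 75 min break → 6 h 2 min
Fri: 08:32–20:11 = 11 h 39 min; less 75 min break → 10 h 24 min
Sat: 06:56–17:36 = 10 h 40 min; less 75 min break → 9 h 25 min
Sun: 07:43–17:49 = 10 h 6 min; less 75 min break → 8 h 51 min
Total: 10 h 35 min + 7 h 59 min + 5 h 40 min + 6 h 2 min + 10 h 24 min + 9 h 25 min + 8 h 51 min = 58 h 56 min.

58 h 56 min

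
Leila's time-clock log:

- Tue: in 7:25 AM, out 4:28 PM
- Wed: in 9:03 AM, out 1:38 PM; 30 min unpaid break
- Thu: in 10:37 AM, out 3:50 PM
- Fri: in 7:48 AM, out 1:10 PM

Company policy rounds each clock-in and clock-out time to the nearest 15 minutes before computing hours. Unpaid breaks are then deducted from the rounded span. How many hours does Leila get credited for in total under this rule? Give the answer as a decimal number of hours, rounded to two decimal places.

Tue: in 7:25 AM→7:30 AM, out 4:28 PM→4:30 PM; 9 h 0 min
Wed: in 9:03 AM→9:00 AM, out 1:38 PM→1:45 PM; 4 h 45 min − 30 min = 4 h 15 min
Thu: in 10:37 AM→10:30 AM, out 3:50 PM→3:45 PM; 5 h 15 min
Fri: in 7:48 AM→7:45 AM, out 1:10 PM→1:15 PM; 5 h 30 min
Total credited: 24 h 0 min.

24.00 hours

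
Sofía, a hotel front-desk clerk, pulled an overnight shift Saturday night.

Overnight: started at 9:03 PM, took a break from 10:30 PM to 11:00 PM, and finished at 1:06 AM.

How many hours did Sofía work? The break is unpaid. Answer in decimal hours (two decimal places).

3.55 hours

Overnight: 9:03 PM → midnight = 2 h 57 min; midnight → 1:06 AM = 1 h 6 min; span 4 h 3 min; less 30 min break → 3 h 33 min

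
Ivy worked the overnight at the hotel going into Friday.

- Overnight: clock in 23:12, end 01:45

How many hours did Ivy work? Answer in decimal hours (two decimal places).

Overnight: 23:12 → midnight = 0 h 48 min; midnight → 01:45 = 1 h 45 min; span 2 h 33 min

2.55 hours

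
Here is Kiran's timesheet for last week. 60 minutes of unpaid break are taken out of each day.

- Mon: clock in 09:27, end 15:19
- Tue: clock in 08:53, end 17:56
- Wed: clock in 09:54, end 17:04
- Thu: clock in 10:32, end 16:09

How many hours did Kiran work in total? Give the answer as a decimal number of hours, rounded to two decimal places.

23.70 hours

Mon: 09:27–15:19 = 5 h 52 min; less 60 min break → 4 h 52 min
Tue: 08:53–17:56 = 9 h 3 min; less 60 min break → 8 h 3 min
Wed: 09:54–17:04 = 7 h 10 min; less 60 min break → 6 h 10 min
Thu: 10:32–16:09 = 5 h 37 min; less 60 min break → 4 h 37 min
Total: 4 h 52 min + 8 h 3 min + 6 h 10 min + 4 h 37 min = 23 h 42 min.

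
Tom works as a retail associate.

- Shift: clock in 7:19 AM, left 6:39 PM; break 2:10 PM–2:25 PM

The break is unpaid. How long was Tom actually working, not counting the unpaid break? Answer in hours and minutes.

11 h 5 min

Shift: 7:19 AM–6:39 PM = 11 h 20 min; less 15 min break → 11 h 5 min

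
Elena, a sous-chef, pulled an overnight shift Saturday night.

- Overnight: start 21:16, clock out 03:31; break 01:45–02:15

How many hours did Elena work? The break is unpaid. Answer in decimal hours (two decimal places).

Overnight: 21:16 → midnight = 2 h 44 min; midnight → 03:31 = 3 h 31 min; span 6 h 15 min; less 30 min break → 5 h 45 min

5.75 hours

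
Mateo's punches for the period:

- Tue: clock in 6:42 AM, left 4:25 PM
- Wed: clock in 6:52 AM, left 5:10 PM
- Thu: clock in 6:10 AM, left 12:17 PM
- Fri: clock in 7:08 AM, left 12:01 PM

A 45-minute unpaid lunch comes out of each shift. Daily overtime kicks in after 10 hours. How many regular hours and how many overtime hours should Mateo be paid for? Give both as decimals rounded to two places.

Tue: 6:42 AM–4:25 PM = 9 h 43 min; less 45 min break → 8 h 58 min
Wed: 6:52 AM–5:10 PM = 10 h 18 min; less 45 min break → 9 h 33 min
Thu: 6:10 AM–12:17 PM = 6 h 7 min; less 45 min break → 5 h 22 min
Fri: 7:08 AM–12:01 PM = 4 h 53 min; less 45 min break → 4 h 8 min
Tue reg 8 h 58 min / OT 0 h 0 min; Wed reg 9 h 33 min / OT 0 h 0 min; Thu reg 5 h 22 min / OT 0 h 0 min; Fri reg 4 h 8 min / OT 0 h 0 min.
Totals: regular 28 h 1 min, overtime 0 h 0 min.

Regular 28.02 hours, overtime 0.00 hours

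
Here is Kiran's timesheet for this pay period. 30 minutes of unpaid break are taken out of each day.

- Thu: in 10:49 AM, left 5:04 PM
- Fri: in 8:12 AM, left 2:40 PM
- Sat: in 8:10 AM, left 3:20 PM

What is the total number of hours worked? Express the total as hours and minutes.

Thu: 10:49 AM–5:04 PM = 6 h 15 min; less 30 min break → 5 h 45 min
Fri: 8:12 AM–2:40 PM = 6 h 28 min; less 30 min break → 5 h 58 min
Sat: 8:10 AM–3:20 PM = 7 h 10 min; less 30 min break → 6 h 40 min
Total: 5 h 45 min + 5 h 58 min + 6 h 40 min = 18 h 23 min.

18 h 23 min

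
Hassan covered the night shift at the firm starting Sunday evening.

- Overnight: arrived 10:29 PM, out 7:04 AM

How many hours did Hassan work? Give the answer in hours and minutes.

8 h 35 min

Overnight: 10:29 PM → midnight = 1 h 31 min; midnight → 7:04 AM = 7 h 4 min; span 8 h 35 min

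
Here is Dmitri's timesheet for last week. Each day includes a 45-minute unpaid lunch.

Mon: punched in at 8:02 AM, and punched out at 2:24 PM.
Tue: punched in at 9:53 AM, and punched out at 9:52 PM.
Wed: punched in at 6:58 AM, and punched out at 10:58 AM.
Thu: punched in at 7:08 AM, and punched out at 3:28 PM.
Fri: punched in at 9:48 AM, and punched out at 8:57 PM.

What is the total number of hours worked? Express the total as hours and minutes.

Mon: 8:02 AM–2:24 PM = 6 h 22 min; less 45 min break → 5 h 37 min
Tue: 9:53 AM–9:52 PM = 11 h 59 min; less 45 min break → 11 h 14 min
Wed: 6:58 AM–10:58 AM = 4 h 0 min; less 45 min break → 3 h 15 min
Thu: 7:08 AM–3:28 PM = 8 h 20 min; less 45 min break → 7 h 35 min
Fri: 9:48 AM–8:57 PM = 11 h 9 min; less 45 min break → 10 h 24 min
Total: 5 h 37 min + 11 h 14 min + 3 h 15 min + 7 h 35 min + 10 h 24 min = 38 h 5 min.

38 h 5 min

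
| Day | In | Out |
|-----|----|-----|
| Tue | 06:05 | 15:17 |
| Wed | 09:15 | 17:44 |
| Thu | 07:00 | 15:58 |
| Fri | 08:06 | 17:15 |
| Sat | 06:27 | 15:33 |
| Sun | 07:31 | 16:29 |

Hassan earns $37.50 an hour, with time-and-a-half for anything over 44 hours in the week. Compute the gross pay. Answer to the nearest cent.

$2205.00

Tue: 06:05–15:17 = 9 h 12 min
Wed: 09:15–17:44 = 8 h 29 min
Thu: 07:00–15:58 = 8 h 58 min
Fri: 08:06–17:15 = 9 h 9 min
Sat: 06:27–15:33 = 9 h 6 min
Sun: 07:31–16:29 = 8 h 58 min
Total worked: 53 h 52 min = 3232 min.
Regular 44 h 0 min = 2640 min at $37.50/h; overtime 9 h 52 min = 592 min at $56.25/h.
Pay = (2640 × $37.50 + 592 × $56.25) ÷ 60 = $2205.00.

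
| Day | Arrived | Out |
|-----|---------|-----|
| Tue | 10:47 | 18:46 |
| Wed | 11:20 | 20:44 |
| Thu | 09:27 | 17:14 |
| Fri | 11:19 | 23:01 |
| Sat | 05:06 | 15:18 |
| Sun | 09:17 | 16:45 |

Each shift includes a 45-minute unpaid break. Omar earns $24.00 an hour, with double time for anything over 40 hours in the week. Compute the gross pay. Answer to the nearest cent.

$1441.60

Tue: 10:47–18:46 = 7 h 59 min; less 45 min break → 7 h 14 min
Wed: 11:20–20:44 = 9 h 24 min; less 45 min break → 8 h 39 min
Thu: 09:27–17:14 = 7 h 47 min; less 45 min break → 7 h 2 min
Fri: 11:19–23:01 = 11 h 42 min; less 45 min break → 10 h 57 min
Sat: 05:06–15:18 = 10 h 12 min; less 45 min break → 9 h 27 min
Sun: 09:17–16:45 = 7 h 28 min; less 45 min break → 6 h 43 min
Total worked: 50 h 2 min = 3002 min.
Regular 40 h 0 min = 2400 min at $24.00/h; overtime 10 h 2 min = 602 min at $48.00/h.
Pay = (2400 × $24.00 + 602 × $48.00) ÷ 60 = $1441.60.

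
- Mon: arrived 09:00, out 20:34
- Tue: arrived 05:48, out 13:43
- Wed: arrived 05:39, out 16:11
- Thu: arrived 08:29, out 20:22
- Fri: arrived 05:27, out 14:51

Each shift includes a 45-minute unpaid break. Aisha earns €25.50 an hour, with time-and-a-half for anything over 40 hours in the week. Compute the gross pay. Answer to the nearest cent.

€1308.79

Mon: 09:00–20:34 = 11 h 34 min; less 45 min break → 10 h 49 min
Tue: 05:48–13:43 = 7 h 55 min; less 45 min break → 7 h 10 min
Wed: 05:39–16:11 = 10 h 32 min; less 45 min break → 9 h 47 min
Thu: 08:29–20:22 = 11 h 53 min; less 45 min break → 11 h 8 min
Fri: 05:27–14:51 = 9 h 24 min; less 45 min break → 8 h 39 min
Total worked: 47 h 33 min = 2853 min.
Regular 40 h 0 min = 2400 min at €25.50/h; overtime 7 h 33 min = 453 min at €38.25/h.
Pay = (2400 × €25.50 + 453 × €38.25) ÷ 60 = €1308.79.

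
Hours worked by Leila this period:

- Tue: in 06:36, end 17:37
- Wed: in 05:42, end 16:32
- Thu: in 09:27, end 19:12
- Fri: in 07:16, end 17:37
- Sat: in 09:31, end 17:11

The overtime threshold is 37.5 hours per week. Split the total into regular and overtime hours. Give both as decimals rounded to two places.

Tue: 06:36–17:37 = 11 h 1 min
Wed: 05:42–16:32 = 10 h 50 min
Thu: 09:27–19:12 = 9 h 45 min
Fri: 07:16–17:37 = 10 h 21 min
Sat: 09:31–17:11 = 7 h 40 min
Total worked: 49 h 37 min = 49.62 h.
Threshold 37.5 h → overtime 12 h 7 min, regular 37 h 30 min.

Regular 37.50 hours, overtime 12.12 hours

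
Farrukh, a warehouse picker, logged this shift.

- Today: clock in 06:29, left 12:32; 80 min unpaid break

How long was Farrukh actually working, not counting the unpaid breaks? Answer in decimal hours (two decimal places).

4.72 hours

Today: 06:29–12:32 = 6 h 3 min; less 80 min break → 4 h 43 min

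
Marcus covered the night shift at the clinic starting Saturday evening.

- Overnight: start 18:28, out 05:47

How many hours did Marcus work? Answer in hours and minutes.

11 h 19 min

Overnight: 18:28 → midnight = 5 h 32 min; midnight → 05:47 = 5 h 47 min; span 11 h 19 min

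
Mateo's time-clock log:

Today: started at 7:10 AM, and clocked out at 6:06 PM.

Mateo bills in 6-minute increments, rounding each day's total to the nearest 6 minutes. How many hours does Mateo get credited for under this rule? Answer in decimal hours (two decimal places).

10.90 hours

Today: 7:10 AM–6:06 PM = 10 h 56 min → rounds to 10 h 54 min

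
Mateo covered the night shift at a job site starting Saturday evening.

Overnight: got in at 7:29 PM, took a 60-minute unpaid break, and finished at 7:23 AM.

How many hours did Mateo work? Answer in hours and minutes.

10 h 54 min

Overnight: 7:29 PM → midnight = 4 h 31 min; midnight → 7:23 AM = 7 h 23 min; span 11 h 54 min; less 60 min break → 10 h 54 min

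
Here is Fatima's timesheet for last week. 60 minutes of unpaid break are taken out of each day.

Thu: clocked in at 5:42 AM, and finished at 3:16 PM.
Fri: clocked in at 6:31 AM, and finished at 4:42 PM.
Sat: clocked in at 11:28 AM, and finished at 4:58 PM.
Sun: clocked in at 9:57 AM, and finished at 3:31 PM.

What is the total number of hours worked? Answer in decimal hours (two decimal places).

Thu: 5:42 AM–3:16 PM = 9 h 34 min; less 60 min break → 8 h 34 min
Fri: 6:31 AM–4:42 PM = 10 h 11 min; less 60 min break → 9 h 11 min
Sat: 11:28 AM–4:58 PM = 5 h 30 min; less 60 min break → 4 h 30 min
Sun: 9:57 AM–3:31 PM = 5 h 34 min; less 60 min break → 4 h 34 min
Total: 8 h 34 min + 9 h 11 min + 4 h 30 min + 4 h 34 min = 26 h 49 min.

26.82 hours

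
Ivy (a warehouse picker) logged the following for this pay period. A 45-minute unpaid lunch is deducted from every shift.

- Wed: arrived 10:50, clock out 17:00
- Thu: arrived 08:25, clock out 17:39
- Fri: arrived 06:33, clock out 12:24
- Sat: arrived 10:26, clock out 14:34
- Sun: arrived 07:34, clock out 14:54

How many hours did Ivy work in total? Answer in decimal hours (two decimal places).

28.97 hours

Wed: 10:50–17:00 = 6 h 10 min; less 45 min break → 5 h 25 min
Thu: 08:25–17:39 = 9 h 14 min; less 45 min break → 8 h 29 min
Fri: 06:33–12:24 = 5 h 51 min; less 45 min break → 5 h 6 min
Sat: 10:26–14:34 = 4 h 8 min; less 45 min break → 3 h 23 min
Sun: 07:34–14:54 = 7 h 20 min; less 45 min break → 6 h 35 min
Total: 5 h 25 min + 8 h 29 min + 5 h 6 min + 3 h 23 min + 6 h 35 min = 28 h 58 min.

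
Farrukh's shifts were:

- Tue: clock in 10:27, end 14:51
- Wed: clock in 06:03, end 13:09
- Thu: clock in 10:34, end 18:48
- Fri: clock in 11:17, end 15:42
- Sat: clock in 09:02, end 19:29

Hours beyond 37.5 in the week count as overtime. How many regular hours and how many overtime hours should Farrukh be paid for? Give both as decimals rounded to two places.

Regular 34.60 hours, overtime 0.00 hours

Tue: 10:27–14:51 = 4 h 24 min
Wed: 06:03–13:09 = 7 h 6 min
Thu: 10:34–18:48 = 8 h 14 min
Fri: 11:17–15:42 = 4 h 25 min
Sat: 09:02–19:29 = 10 h 27 min
Total worked: 34 h 36 min = 34.60 h.
Threshold 37.5 h → overtime 0 h 0 min, regular 34 h 36 min.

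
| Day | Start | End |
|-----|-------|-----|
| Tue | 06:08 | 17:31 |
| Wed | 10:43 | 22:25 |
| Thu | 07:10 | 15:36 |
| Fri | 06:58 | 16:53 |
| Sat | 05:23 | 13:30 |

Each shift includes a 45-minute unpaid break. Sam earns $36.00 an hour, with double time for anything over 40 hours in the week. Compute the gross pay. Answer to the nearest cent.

$1857.60

Tue: 06:08–17:31 = 11 h 23 min; less 45 min break → 10 h 38 min
Wed: 10:43–22:25 = 11 h 42 min; less 45 min break → 10 h 57 min
Thu: 07:10–15:36 = 8 h 26 min; less 45 min break → 7 h 41 min
Fri: 06:58–16:53 = 9 h 55 min; less 45 min break → 9 h 10 min
Sat: 05:23–13:30 = 8 h 7 min; less 45 min break → 7 h 22 min
Total worked: 45 h 48 min = 2748 min.
Regular 40 h 0 min = 2400 min at $36.00/h; overtime 5 h 48 min = 348 min at $72.00/h.
Pay = (2400 × $36.00 + 348 × $72.00) ÷ 60 = $1857.60.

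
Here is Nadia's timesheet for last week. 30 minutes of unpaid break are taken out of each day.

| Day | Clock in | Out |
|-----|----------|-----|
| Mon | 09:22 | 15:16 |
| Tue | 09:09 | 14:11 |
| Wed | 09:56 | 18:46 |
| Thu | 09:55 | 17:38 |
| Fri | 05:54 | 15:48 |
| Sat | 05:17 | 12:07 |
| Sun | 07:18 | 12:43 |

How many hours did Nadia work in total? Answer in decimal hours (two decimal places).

Mon: 09:22–15:16 = 5 h 54 min; less 30 min break → 5 h 24 min
Tue: 09:09–14:11 = 5 h 2 min; less 30 min break → 4 h 32 min
Wed: 09:56–18:46 = 8 h 50 min; less 30 min break → 8 h 20 min
Thu: 09:55–17:38 = 7 h 43 min; less 30 min break → 7 h 13 min
Fri: 05:54–15:48 = 9 h 54 min; less 30 min break → 9 h 24 min
Sat: 05:17–12:07 = 6 h 50 min; less 30 min break → 6 h 20 min
Sun: 07:18–12:43 = 5 h 25 min; less 30 min break → 4 h 55 min
Total: 5 h 24 min + 4 h 32 min + 8 h 20 min + 7 h 13 min + 9 h 24 min + 6 h 20 min + 4 h 55 min = 46 h 8 min.

46.13 hours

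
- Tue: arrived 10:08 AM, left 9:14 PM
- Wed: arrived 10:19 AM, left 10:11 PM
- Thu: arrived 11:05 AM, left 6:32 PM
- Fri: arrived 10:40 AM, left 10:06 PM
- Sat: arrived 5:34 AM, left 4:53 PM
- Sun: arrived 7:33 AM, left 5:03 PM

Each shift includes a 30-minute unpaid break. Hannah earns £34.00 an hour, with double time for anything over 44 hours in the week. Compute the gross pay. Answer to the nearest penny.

Tue: 10:08 AM–9:14 PM = 11 h 6 min; less 30 min break → 10 h 36 min
Wed: 10:19 AM–10:11 PM = 11 h 52 min; less 30 min break → 11 h 22 min
Thu: 11:05 AM–6:32 PM = 7 h 27 min; less 30 min break → 6 h 57 min
Fri: 10:40 AM–10:06 PM = 11 h 26 min; less 30 min break → 10 h 56 min
Sat: 5:34 AM–4:53 PM = 11 h 19 min; less 30 min break → 10 h 49 min
Sun: 7:33 AM–5:03 PM = 9 h 30 min; less 30 min break → 9 h 0 min
Total worked: 59 h 40 min = 3580 min.
Regular 44 h 0 min = 2640 min at £34.00/h; overtime 15 h 40 min = 940 min at £68.00/h.
Pay = (2640 × £34.00 + 940 × £68.00) ÷ 60 = £2561.33.

£2561.33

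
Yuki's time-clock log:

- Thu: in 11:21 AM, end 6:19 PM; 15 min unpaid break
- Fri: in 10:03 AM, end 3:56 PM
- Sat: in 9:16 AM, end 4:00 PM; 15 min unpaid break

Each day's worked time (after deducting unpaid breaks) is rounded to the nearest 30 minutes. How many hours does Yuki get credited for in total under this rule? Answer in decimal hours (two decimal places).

Thu: 11:21 AM–6:19 PM = 6 h 58 min − 15 min = 6 h 43 min → rounds to 6 h 30 min
Fri: 10:03 AM–3:56 PM = 5 h 53 min → rounds to 6 h 0 min
Sat: 9:16 AM–4:00 PM = 6 h 44 min − 15 min = 6 h 29 min → rounds to 6 h 30 min
Total credited: 19 h 0 min.

19.00 hours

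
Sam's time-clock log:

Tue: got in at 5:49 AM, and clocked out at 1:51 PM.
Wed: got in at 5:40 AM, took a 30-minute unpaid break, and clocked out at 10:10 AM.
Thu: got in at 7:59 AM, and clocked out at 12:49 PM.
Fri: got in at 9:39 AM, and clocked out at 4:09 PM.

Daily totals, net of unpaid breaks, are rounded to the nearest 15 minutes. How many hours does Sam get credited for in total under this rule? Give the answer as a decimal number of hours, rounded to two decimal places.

Tue: 5:49 AM–1:51 PM = 8 h 2 min → rounds to 8 h 0 min
Wed: 5:40 AM–10:10 AM = 4 h 30 min − 30 min = 4 h 0 min → rounds to 4 h 0 min
Thu: 7:59 AM–12:49 PM = 4 h 50 min → rounds to 4 h 45 min
Fri: 9:39 AM–4:09 PM = 6 h 30 min → rounds to 6 h 30 min
Total credited: 23 h 15 min.

23.25 hours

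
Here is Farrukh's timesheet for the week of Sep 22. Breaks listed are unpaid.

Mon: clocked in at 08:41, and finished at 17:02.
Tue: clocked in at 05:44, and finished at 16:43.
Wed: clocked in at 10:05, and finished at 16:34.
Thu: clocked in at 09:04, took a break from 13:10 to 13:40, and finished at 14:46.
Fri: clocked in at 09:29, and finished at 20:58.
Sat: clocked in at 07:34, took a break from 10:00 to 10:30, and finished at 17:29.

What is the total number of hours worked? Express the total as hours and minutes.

Mon: 08:41–17:02 = 8 h 21 min
Tue: 05:44–16:43 = 10 h 59 min
Wed: 10:05–16:34 = 6 h 29 min
Thu: 09:04–14:46 = 5 h 42 min; less 30 min break → 5 h 12 min
Fri: 09:29–20:58 = 11 h 29 min
Sat: 07:34–17:29 = 9 h 55 min; less 30 min break → 9 h 25 min
Total: 8 h 21 min + 10 h 59 min + 6 h 29 min + 5 h 12 min + 11 h 29 min + 9 h 25 min = 51 h 55 min.

51 h 55 min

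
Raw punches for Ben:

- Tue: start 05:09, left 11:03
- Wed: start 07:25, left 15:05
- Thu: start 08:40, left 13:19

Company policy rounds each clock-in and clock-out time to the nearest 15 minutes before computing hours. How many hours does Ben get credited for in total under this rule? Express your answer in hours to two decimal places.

17.75 hours

Tue: in 05:09→05:15, out 11:03→11:00; 5 h 45 min
Wed: in 07:25→07:30, out 15:05→15:00; 7 h 30 min
Thu: in 08:40→08:45, out 13:19→13:15; 4 h 30 min
Total credited: 17 h 45 min.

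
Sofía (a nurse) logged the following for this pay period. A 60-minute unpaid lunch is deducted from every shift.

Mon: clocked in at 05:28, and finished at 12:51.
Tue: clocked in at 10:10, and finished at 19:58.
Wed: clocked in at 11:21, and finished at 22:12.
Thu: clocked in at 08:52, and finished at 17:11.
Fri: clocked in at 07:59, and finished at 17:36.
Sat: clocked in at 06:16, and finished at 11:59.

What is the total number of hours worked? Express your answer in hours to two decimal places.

45.68 hours

Mon: 05:28–12:51 = 7 h 23 min; less 60 min break → 6 h 23 min
Tue: 10:10–19:58 = 9 h 48 min; less 60 min break → 8 h 48 min
Wed: 11:21–22:12 = 10 h 51 min; less 60 min break → 9 h 51 min
Thu: 08:52–17:11 = 8 h 19 min; less 60 min break → 7 h 19 min
Fri: 07:59–17:36 = 9 h 37 min; less 60 min break → 8 h 37 min
Sat: 06:16–11:59 = 5 h 43 min; less 60 min break → 4 h 43 min
Total: 6 h 23 min + 8 h 48 min + 9 h 51 min + 7 h 19 min + 8 h 37 min + 4 h 43 min = 45 h 41 min.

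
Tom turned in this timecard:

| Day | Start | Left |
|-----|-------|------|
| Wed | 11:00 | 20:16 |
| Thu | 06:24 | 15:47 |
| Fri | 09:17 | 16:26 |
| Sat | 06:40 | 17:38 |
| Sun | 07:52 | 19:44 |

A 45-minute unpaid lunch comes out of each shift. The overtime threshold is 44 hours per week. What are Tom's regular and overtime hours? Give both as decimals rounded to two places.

Regular 44.00 hours, overtime 0.88 hours

Wed: 11:00–20:16 = 9 h 16 min; less 45 min break → 8 h 31 min
Thu: 06:24–15:47 = 9 h 23 min; less 45 min break → 8 h 38 min
Fri: 09:17–16:26 = 7 h 9 min; less 45 min break → 6 h 24 min
Sat: 06:40–17:38 = 10 h 58 min; less 45 min break → 10 h 13 min
Sun: 07:52–19:44 = 11 h 52 min; less 45 min break → 11 h 7 min
Total worked: 44 h 53 min = 44.88 h.
Threshold 44 h → overtime 0 h 53 min, regular 44 h 0 min.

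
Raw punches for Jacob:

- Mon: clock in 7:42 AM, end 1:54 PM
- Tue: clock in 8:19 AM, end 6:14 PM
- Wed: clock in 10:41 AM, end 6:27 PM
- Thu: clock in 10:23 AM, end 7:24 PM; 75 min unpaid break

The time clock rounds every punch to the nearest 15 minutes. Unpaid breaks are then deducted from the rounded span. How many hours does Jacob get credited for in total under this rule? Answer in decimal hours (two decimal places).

Mon: in 7:42 AM→7:45 AM, out 1:54 PM→2:00 PM; 6 h 15 min
Tue: in 8:19 AM→8:15 AM, out 6:14 PM→6:15 PM; 10 h 0 min
Wed: in 10:41 AM→10:45 AM, out 6:27 PM→6:30 PM; 7 h 45 min
Thu: in 10:23 AM→10:30 AM, out 7:24 PM→7:30 PM; 9 h 0 min − 75 min = 7 h 45 min
Total credited: 31 h 45 min.

31.75 hours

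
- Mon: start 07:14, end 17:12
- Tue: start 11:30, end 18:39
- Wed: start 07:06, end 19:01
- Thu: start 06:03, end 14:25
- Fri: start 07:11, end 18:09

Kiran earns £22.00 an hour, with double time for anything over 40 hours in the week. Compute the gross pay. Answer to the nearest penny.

£1248.13

Mon: 07:14–17:12 = 9 h 58 min
Tue: 11:30–18:39 = 7 h 9 min
Wed: 07:06–19:01 = 11 h 55 min
Thu: 06:03–14:25 = 8 h 22 min
Fri: 07:11–18:09 = 10 h 58 min
Total worked: 48 h 22 min = 2902 min.
Regular 40 h 0 min = 2400 min at £22.00/h; overtime 8 h 22 min = 502 min at £44.00/h.
Pay = (2400 × £22.00 + 502 × £44.00) ÷ 60 = £1248.13.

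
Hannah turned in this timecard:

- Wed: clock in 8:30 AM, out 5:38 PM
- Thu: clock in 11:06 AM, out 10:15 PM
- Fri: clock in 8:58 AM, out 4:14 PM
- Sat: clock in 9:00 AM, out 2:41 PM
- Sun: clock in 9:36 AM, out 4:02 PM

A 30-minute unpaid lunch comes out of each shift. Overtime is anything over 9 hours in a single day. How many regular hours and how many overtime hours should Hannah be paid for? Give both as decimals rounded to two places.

Regular 35.52 hours, overtime 1.65 hours

Wed: 8:30 AM–5:38 PM = 9 h 8 min; less 30 min break → 8 h 38 min
Thu: 11:06 AM–10:15 PM = 11 h 9 min; less 30 min break → 10 h 39 min
Fri: 8:58 AM–4:14 PM = 7 h 16 min; less 30 min break → 6 h 46 min
Sat: 9:00 AM–2:41 PM = 5 h 41 min; less 30 min break → 5 h 11 min
Sun: 9:36 AM–4:02 PM = 6 h 26 min; less 30 min break → 5 h 56 min
Wed reg 8 h 38 min / OT 0 h 0 min; Thu reg 9 h 0 min / OT 1 h 39 min; Fri reg 6 h 46 min / OT 0 h 0 min; Sat reg 5 h 11 min / OT 0 h 0 min; Sun reg 5 h 56 min / OT 0 h 0 min.
Totals: regular 35 h 31 min, overtime 1 h 39 min.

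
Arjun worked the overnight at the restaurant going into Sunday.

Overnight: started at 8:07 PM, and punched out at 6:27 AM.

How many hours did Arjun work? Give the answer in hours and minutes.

Overnight: 8:07 PM → midnight = 3 h 53 min; midnight → 6:27 AM = 6 h 27 min; span 10 h 20 min

10 h 20 min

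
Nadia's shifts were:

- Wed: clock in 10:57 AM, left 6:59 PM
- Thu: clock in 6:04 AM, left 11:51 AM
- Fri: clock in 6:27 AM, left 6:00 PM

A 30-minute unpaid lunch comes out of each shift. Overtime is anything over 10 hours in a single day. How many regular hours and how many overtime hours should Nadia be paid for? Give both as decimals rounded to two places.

Regular 22.82 hours, overtime 1.05 hours

Wed: 10:57 AM–6:59 PM = 8 h 2 min; less 30 min break → 7 h 32 min
Thu: 6:04 AM–11:51 AM = 5 h 47 min; less 30 min break → 5 h 17 min
Fri: 6:27 AM–6:00 PM = 11 h 33 min; less 30 min break → 11 h 3 min
Wed reg 7 h 32 min / OT 0 h 0 min; Thu reg 5 h 17 min / OT 0 h 0 min; Fri reg 10 h 0 min / OT 1 h 3 min.
Totals: regular 22 h 49 min, overtime 1 h 3 min.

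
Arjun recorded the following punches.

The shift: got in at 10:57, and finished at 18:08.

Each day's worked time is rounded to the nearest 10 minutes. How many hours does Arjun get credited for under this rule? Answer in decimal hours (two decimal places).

7.17 hours

The shift: 10:57–18:08 = 7 h 11 min → rounds to 7 h 10 min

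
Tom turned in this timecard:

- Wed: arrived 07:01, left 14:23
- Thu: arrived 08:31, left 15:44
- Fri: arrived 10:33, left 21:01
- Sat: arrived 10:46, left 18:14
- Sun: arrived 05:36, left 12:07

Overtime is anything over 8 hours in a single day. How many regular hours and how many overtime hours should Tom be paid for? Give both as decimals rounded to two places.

Regular 36.57 hours, overtime 2.47 hours

Wed: 07:01–14:23 = 7 h 22 min
Thu: 08:31–15:44 = 7 h 13 min
Fri: 10:33–21:01 = 10 h 28 min
Sat: 10:46–18:14 = 7 h 28 min
Sun: 05:36–12:07 = 6 h 31 min
Wed reg 7 h 22 min / OT 0 h 0 min; Thu reg 7 h 13 min / OT 0 h 0 min; Fri reg 8 h 0 min / OT 2 h 28 min; Sat reg 7 h 28 min / OT 0 h 0 min; Sun reg 6 h 31 min / OT 0 h 0 min.
Totals: regular 36 h 34 min, overtime 2 h 28 min.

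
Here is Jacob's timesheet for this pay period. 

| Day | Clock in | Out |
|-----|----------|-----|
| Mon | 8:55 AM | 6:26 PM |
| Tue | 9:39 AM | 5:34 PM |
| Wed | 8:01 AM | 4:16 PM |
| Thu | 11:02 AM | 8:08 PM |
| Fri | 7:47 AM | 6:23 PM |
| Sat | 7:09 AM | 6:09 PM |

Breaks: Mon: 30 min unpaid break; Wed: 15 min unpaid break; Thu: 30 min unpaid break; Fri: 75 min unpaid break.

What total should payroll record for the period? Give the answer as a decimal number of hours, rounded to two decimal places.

Mon: 8:55 AM–6:26 PM = 9 h 31 min; less 30 min break → 9 h 1 min
Tue: 9:39 AM–5:34 PM = 7 h 55 min
Wed: 8:01 AM–4:16 PM = 8 h 15 min; less 15 min break → 8 h 0 min
Thu: 11:02 AM–8:08 PM = 9 h 6 min; less 30 min break → 8 h 36 min
Fri: 7:47 AM–6:23 PM = 10 h 36 min; less 75 min break → 9 h 21 min
Sat: 7:09 AM–6:09 PM = 11 h 0 min
Total: 9 h 1 min + 7 h 55 min + 8 h 0 min + 8 h 36 min + 9 h 21 min + 11 h 0 min = 53 h 53 min.

53.88 hours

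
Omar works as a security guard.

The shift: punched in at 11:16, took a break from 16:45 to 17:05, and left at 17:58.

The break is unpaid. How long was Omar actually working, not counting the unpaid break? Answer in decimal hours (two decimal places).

6.37 hours

The shift: 11:16–17:58 = 6 h 42 min; less 20 min break → 6 h 22 min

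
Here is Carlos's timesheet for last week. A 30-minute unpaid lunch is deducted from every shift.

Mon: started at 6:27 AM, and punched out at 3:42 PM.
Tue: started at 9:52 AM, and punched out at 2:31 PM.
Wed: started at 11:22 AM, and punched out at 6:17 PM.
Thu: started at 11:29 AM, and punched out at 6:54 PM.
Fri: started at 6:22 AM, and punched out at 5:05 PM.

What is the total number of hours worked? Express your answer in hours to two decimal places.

36.45 hours

Mon: 6:27 AM–3:42 PM = 9 h 15 min; less 30 min break → 8 h 45 min
Tue: 9:52 AM–2:31 PM = 4 h 39 min; less 30 min break → 4 h 9 min
Wed: 11:22 AM–6:17 PM = 6 h 55 min; less 30 min break → 6 h 25 min
Thu: 11:29 AM–6:54 PM = 7 h 25 min; less 30 min break → 6 h 55 min
Fri: 6:22 AM–5:05 PM = 10 h 43 min; less 30 min break → 10 h 13 min
Total: 8 h 45 min + 4 h 9 min + 6 h 25 min + 6 h 55 min + 10 h 13 min = 36 h 27 min.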